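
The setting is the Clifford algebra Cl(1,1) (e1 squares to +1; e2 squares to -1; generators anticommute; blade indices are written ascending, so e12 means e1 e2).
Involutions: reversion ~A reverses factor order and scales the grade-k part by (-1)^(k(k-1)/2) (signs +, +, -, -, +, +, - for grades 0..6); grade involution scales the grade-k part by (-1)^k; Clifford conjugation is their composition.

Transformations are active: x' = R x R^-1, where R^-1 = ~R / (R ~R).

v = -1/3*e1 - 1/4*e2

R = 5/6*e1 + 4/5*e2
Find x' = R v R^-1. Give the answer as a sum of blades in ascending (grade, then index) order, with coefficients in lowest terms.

~R = 5/6*e1 + 4/5*e2, and R ~R = 49/900, so R^-1 = ~R / (49/900).
R v = -7/90 + 7/120*e12
Answer: -43/21*e1 - 57/28*e2


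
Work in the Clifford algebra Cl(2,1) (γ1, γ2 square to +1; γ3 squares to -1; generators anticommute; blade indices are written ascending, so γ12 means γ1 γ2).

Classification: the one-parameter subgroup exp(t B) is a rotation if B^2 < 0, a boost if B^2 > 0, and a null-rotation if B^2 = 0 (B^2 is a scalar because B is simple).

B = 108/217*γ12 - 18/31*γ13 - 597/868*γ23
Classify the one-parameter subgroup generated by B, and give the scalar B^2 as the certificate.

B^2 term by term: the squares give (108/217)^2*(γ12)^2 + (-18/31)^2*(γ13)^2 + (-597/868)^2*(γ23)^2 = 11664/47089*(-1) + 324/961*(+1) + 356409/753424*(+1) = 9/16 (each basis 2-blade squares to minus the product of its generators' squares); cross terms between blades sharing an index anticommute and cancel. So B^2 = 9/16.
Answer: boost, certificate B^2 = 9/16. One invariant decides it: the square 9/16 survives every conjugation, and its sign is exactly the classification.


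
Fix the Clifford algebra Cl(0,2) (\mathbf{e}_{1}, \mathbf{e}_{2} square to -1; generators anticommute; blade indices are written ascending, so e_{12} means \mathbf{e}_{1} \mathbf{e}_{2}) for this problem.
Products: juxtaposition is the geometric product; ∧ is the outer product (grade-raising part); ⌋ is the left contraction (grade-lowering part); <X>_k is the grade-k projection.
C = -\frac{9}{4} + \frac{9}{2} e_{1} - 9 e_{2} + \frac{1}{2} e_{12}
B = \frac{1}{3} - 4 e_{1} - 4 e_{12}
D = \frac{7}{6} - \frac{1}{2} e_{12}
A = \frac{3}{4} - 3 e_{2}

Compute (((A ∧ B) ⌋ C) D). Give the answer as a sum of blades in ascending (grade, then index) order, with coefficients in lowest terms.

step 1: \frac{1}{4} - 3 e_{1} - e_{2} - 15 e_{12}
step 2: \frac{183}{16} + \frac{5}{8} e_{1} - \frac{3}{4} e_{2} + \frac{1}{8} e_{12}
step 3: \frac{429}{32} + \frac{53}{48} e_{1} - \frac{9}{16} e_{2} - \frac{535}{96} e_{12}
Answer: \frac{429}{32} + \frac{53}{48} e_{1} - \frac{9}{16} e_{2} - \frac{535}{96} e_{12}


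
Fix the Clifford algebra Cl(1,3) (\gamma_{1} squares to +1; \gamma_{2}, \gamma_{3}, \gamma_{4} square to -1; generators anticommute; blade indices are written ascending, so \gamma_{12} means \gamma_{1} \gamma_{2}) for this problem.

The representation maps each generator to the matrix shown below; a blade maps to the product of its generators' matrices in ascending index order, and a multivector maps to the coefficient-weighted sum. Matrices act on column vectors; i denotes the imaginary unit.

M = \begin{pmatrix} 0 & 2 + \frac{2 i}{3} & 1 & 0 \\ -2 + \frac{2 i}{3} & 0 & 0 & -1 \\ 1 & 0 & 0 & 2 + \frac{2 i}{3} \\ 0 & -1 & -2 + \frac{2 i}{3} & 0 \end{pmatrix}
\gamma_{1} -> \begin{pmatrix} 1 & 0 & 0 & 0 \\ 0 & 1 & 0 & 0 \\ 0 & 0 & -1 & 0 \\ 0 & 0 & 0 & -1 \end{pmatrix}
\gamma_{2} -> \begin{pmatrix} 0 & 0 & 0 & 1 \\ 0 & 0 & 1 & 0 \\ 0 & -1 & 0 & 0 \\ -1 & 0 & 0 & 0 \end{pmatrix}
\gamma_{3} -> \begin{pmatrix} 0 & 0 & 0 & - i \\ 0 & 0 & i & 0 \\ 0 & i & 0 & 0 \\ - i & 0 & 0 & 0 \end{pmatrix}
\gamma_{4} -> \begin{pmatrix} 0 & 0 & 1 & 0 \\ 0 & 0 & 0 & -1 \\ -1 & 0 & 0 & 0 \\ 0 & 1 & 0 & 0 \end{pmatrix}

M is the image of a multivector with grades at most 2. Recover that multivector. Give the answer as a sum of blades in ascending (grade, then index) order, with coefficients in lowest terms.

Method: the blade images are trace-orthogonal — tr(rho(e_A) rho(e_B)^-1) = 4 if A = B and 0 otherwise — and rho(e_A)^-1 = (e_A)^2 * rho(e_A) with (e_A)^2 = +1 or -1, so the coefficient of e_A in the preimage is (e_A)^2 * tr(M rho(e_A))/4.
Nonzero projections over blades of grade <= 2: \gamma_{14}: (\gamma_{14})^2 = +1, tr(M rho(\gamma_{14})) = 4, coefficient 1; \gamma_{24}: (\gamma_{24})^2 = -1, tr(M rho(\gamma_{24})) = -8, coefficient 2; \gamma_{34}: (\gamma_{34})^2 = -1, tr(M rho(\gamma_{34})) = \frac{8}{3}, coefficient -\frac{2}{3}. Every other blade of grade <= 2 projects to 0.
Answer: \gamma_{14} + 2 \gamma_{24} - \frac{2}{3} \gamma_{34}


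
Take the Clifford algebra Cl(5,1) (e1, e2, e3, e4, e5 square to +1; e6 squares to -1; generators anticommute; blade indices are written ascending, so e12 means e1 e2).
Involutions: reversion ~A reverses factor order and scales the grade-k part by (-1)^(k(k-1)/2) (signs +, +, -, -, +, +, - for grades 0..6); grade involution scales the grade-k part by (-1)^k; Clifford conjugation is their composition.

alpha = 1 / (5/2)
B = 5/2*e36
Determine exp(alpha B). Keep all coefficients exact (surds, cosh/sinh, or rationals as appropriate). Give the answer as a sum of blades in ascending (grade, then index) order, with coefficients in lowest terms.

B^2 = (5/2)^2*(e36)^2 = 25/4*(+1) = 25/4 (a basis 2-blade squares to minus the product of its generators' squares).
B^2 = 25/4 — hyperbolic case — the even/odd split gives cosh and sinh: l = 5/2, alpha*l = 1, so exp(alpha B) = cosh(1) + (sinh(1)/(5/2))*B = cosh(1) + (2*sinh(1)/5)*B.
Answer: cosh(1) + sinh(1)*e36


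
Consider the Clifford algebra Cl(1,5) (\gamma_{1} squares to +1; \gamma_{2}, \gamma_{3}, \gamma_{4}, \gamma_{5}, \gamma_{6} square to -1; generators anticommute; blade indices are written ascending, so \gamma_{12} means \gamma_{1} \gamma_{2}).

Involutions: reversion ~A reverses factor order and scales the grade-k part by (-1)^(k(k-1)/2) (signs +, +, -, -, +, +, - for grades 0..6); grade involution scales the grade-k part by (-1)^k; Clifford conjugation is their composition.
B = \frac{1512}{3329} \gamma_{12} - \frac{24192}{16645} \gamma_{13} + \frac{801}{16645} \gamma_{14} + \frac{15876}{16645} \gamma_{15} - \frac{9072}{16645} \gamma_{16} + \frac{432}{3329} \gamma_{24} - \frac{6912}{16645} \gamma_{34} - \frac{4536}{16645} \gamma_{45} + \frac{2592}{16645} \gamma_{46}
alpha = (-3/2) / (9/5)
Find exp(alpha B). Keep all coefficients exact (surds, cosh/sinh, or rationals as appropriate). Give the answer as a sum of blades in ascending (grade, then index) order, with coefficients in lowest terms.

B^2 term by term: the squares give (\frac{1512}{3329})^2*(\gamma_{12})^2 + (-\frac{24192}{16645})^2*(\gamma_{13})^2 + (\frac{801}{16645})^2*(\gamma_{14})^2 + (\frac{15876}{16645})^2*(\gamma_{15})^2 + (-\frac{9072}{16645})^2*(\gamma_{16})^2 + (\frac{432}{3329})^2*(\gamma_{24})^2 + (-\frac{6912}{16645})^2*(\gamma_{34})^2 + (-\frac{4536}{16645})^2*(\gamma_{45})^2 + (\frac{2592}{16645})^2*(\gamma_{46})^2 = \frac{2286144}{11082241}*(+1) + \frac{585252864}{277056025}*(+1) + \frac{641601}{277056025}*(+1) + \frac{252047376}{277056025}*(+1) + \frac{82301184}{277056025}*(+1) + \frac{186624}{11082241}*(-1) + \frac{47775744}{277056025}*(-1) + \frac{20575296}{277056025}*(-1) + \frac{6718464}{277056025}*(-1) = \frac{81}{25} (each basis 2-blade squares to minus the product of its generators' squares); cross terms between blades sharing an index anticommute and cancel; the commuting (index-disjoint) pairs give grade-4 terms 2*c*c'*(blade product), which cancel blade by blade — \gamma_{1234}: -\frac{20901888}{55411205} + \frac{20901888}{55411205} = 0; \gamma_{1245}: -\frac{13716864}{55411205} + \frac{13716864}{55411205} = 0; \gamma_{1246}: \frac{7838208}{55411205} - \frac{7838208}{55411205} = 0; \gamma_{1345}: \frac{219469824}{277056025} - \frac{219469824}{277056025} = 0; \gamma_{1346}: -\frac{125411328}{277056025} + \frac{125411328}{277056025} = 0; \gamma_{1456}: -\frac{82301184}{277056025} + \frac{82301184}{277056025} = 0 — confirming B is simple. So B^2 = \frac{81}{25}.
B^2 = \frac{81}{25} — since the square is positive, the closed form is hyperbolic: l = \frac{9}{5}, alpha*l = - \frac{3}{2}, so exp(alpha B) = cosh(- \frac{3}{2}) + (sinh(- \frac{3}{2})/(\frac{9}{5}))*B = \cosh{\left(\frac{3}{2} \right)} + (- \frac{5 \sinh{\left(\frac{3}{2} \right)}}{9})*B.
Answer: \cosh{\left(\frac{3}{2} \right)} - \frac{840 \sinh{\left(\frac{3}{2} \right)}}{3329} \gamma_{12} + \frac{2688 \sinh{\left(\frac{3}{2} \right)}}{3329} \gamma_{13} - \frac{89 \sinh{\left(\frac{3}{2} \right)}}{3329} \gamma_{14} - \frac{1764 \sinh{\left(\frac{3}{2} \right)}}{3329} \gamma_{15} + \frac{1008 \sinh{\left(\frac{3}{2} \right)}}{3329} \gamma_{16} - \frac{240 \sinh{\left(\frac{3}{2} \right)}}{3329} \gamma_{24} + \frac{768 \sinh{\left(\frac{3}{2} \right)}}{3329} \gamma_{34} + \frac{504 \sinh{\left(\frac{3}{2} \right)}}{3329} \gamma_{45} - \frac{288 \sinh{\left(\frac{3}{2} \right)}}{3329} \gamma_{46}


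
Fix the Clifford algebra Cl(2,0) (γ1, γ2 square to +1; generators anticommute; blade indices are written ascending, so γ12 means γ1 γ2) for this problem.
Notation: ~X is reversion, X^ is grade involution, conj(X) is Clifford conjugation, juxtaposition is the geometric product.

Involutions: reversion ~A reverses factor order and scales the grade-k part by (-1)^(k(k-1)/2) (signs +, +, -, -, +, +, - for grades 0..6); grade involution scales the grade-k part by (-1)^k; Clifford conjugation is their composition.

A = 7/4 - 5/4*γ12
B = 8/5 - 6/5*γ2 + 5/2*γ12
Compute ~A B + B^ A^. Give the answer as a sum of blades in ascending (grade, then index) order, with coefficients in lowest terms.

first term: -13/40 - 3/2*γ1 - 21/10*γ2 + 51/8*γ12
second term: 237/40 + 3/2*γ1 + 21/10*γ2 + 19/8*γ12
Answer: 28/5 + 35/4*γ12


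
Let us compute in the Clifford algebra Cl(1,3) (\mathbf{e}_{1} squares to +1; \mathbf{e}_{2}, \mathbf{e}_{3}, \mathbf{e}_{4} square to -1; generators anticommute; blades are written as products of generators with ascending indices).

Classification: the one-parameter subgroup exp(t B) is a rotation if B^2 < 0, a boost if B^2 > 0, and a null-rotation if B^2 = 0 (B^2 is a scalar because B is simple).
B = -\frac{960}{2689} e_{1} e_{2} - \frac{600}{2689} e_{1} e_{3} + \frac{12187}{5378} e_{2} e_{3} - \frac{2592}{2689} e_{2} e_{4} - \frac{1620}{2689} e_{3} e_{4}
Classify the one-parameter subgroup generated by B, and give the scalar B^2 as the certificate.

B^2 term by term: the squares give (-\frac{960}{2689})^2*(e_{1} e_{2})^2 + (-\frac{600}{2689})^2*(e_{1} e_{3})^2 + (\frac{12187}{5378})^2*(e_{2} e_{3})^2 + (-\frac{2592}{2689})^2*(e_{2} e_{4})^2 + (-\frac{1620}{2689})^2*(e_{3} e_{4})^2 = \frac{921600}{7230721}*(+1) + \frac{360000}{7230721}*(+1) + \frac{148522969}{28922884}*(-1) + \frac{6718464}{7230721}*(-1) + \frac{2624400}{7230721}*(-1) = -\frac{25}{4} (each basis 2-blade squares to minus the product of its generators' squares); cross terms between blades sharing an index anticommute and cancel; the commuting (index-disjoint) pairs give grade-4 terms 2*c*c'*(blade product), which cancel blade by blade — e_{1} e_{2} e_{3} e_{4}: \frac{3110400}{7230721} - \frac{3110400}{7230721} = 0 — confirming B is simple. So B^2 = -\frac{25}{4}.
Answer: rotation, certificate B^2 = -\frac{25}{4}. Note: conjugating B changes its blade decomposition but never the scalar B^2 = -\frac{25}{4}, whose sign settles the classification.


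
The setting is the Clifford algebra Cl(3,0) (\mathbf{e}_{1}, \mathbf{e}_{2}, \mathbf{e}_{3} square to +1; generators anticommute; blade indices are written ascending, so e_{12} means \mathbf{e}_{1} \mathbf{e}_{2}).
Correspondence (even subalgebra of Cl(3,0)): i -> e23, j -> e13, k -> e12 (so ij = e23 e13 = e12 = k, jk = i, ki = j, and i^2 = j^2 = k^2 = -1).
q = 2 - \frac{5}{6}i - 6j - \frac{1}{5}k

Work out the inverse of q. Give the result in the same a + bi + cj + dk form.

In blades: q = 2 - \frac{1}{5} e_{12} - 6 e_{13} - \frac{5}{6} e_{23}.
With qbar = 2 + \frac{1}{5} e_{12} + 6 e_{13} + \frac{5}{6} e_{23} (scalar fixed, mapped units negated), q qbar = \frac{36661}{900} (the sum of squared coefficients), so q^-1 = qbar / (\frac{36661}{900}) = \frac{1800}{36661} + \frac{180}{36661} e_{12} + \frac{5400}{36661} e_{13} + \frac{750}{36661} e_{23}; translating back:
Answer: \frac{1800}{36661} + \frac{750}{36661}i + \frac{5400}{36661}j + \frac{180}{36661}k


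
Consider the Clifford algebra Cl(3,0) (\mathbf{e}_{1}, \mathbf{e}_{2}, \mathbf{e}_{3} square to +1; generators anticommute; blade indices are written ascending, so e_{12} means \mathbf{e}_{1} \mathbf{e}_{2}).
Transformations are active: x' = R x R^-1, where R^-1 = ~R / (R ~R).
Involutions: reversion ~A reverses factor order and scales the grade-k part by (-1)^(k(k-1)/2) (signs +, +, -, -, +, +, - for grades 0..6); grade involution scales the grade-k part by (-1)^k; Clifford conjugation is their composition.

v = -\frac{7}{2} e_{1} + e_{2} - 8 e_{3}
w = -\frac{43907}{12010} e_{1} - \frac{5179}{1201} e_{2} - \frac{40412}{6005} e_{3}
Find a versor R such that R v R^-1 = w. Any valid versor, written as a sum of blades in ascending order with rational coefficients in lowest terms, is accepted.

Take R = v + w = -\frac{42971}{6005} e_{1} - \frac{3978}{1201} e_{2} - \frac{88452}{6005} e_{3}. Because q(v) = q(w) = \frac{309}{4}, conjugation by R sends v exactly to w.
Answer: -\frac{42971}{6005} e_{1} - \frac{3978}{1201} e_{2} - \frac{88452}{6005} e_{3}


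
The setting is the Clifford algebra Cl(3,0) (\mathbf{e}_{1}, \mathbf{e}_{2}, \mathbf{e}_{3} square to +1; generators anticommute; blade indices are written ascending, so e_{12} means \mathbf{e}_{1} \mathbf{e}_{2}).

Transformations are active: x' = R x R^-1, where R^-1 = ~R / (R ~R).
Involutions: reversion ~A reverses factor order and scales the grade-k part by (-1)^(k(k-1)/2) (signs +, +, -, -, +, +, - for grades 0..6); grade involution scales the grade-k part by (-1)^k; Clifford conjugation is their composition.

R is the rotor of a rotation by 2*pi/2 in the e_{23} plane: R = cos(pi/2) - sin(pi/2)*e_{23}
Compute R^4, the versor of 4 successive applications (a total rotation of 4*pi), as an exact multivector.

Half-angle bookkeeping: 4 applications in e_{23} add up to rotor phase 4*pi/2 = 2 \pi, so R^4 = cos(2 \pi) - sin(2 \pi)*e_{23}.
cos(2 \pi) = 1 and sin(2 \pi) = 0, so R^4 = 1. The total rotation 4*pi is 2 full turns, so every vector returns to itself, yet the rotor is +1, back on the identity sheet (an even number of 2*pi turns).
Answer: 1


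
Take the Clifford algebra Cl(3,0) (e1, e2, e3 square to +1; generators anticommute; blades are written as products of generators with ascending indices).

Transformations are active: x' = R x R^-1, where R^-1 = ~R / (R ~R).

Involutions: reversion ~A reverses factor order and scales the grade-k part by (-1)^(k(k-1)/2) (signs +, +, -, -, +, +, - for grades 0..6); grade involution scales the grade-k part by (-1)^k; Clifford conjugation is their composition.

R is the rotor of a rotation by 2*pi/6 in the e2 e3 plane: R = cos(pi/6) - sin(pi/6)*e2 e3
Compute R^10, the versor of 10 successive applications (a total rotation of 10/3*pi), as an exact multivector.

Half-angle bookkeeping: 10 applications in e2 e3 add up to rotor phase 10*pi/6 = 5*pi/3, so R^10 = cos(5*pi/3) - sin(5*pi/3)*e2 e3.
cos(5*pi/3) = 1/2 and sin(5*pi/3) = -sqrt(3)/2, so R^10 = 1/2 + sqrt(3)/2*e2 e3. The net rotation is 4/3*pi (after discarding 1 full turn, each of which contributes a factor -1 to the rotor); the rotor keeps the half-angle phase exactly.
Answer: 1/2 + sqrt(3)/2*e2 e3


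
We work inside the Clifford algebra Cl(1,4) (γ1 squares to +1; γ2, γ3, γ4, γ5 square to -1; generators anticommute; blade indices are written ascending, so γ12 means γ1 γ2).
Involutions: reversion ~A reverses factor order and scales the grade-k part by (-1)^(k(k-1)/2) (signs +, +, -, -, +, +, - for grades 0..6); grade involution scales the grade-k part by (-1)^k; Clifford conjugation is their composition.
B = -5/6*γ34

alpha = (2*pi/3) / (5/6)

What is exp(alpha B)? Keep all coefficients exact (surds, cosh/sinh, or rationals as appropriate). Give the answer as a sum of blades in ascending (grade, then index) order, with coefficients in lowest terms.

B^2 = (-5/6)^2*(γ34)^2 = 25/36*(-1) = -25/36 (a basis 2-blade squares to minus the product of its generators' squares).
B^2 = -25/36 — circular case — the even/odd split gives cos and sin: l = 5/6, alpha*l = 2*pi/3, so exp(alpha B) = cos(2*pi/3) + (sin(2*pi/3)/(5/6))*B = -1/2 + (3*sqrt(3)/5)*B.
Answer: -1/2 - sqrt(3)/2*γ34


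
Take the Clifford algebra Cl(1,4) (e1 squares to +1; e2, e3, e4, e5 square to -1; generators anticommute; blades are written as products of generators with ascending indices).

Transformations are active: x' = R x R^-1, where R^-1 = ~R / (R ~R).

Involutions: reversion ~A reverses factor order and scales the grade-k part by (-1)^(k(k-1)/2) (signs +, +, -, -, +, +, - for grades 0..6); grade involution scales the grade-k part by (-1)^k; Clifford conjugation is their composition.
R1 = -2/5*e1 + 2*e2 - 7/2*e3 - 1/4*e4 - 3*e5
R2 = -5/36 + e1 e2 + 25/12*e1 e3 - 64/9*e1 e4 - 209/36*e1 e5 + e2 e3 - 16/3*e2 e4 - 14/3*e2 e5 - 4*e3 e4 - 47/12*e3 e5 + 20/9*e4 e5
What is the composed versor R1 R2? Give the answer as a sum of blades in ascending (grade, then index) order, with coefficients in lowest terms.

Distribute over the terms of R1 (each basis-blade product reordered to ascending indices, repeated generators contracted through their squares):
(-2/5*e1) R2 = 1/18*e1 - 2/5*e2 - 5/6*e3 + 128/45*e4 + 209/90*e5 - 2/5*e1 e2 e3 + 32/15*e1 e2 e4 + 28/15*e1 e2 e5 + 8/5*e1 e3 e4 + 47/30*e1 e3 e5 - 8/9*e1 e4 e5
(2*e2) R2 = 2*e1 - 5/18*e2 - 2*e3 + 32/3*e4 + 28/3*e5 - 25/6*e1 e2 e3 + 128/9*e1 e2 e4 + 209/18*e1 e2 e5 - 8*e2 e3 e4 - 47/6*e2 e3 e5 + 40/9*e2 e4 e5
(-7/2*e3) R2 = -175/24*e1 - 7/2*e2 + 35/72*e3 - 14*e4 - 329/24*e5 - 7/2*e1 e2 e3 - 224/9*e1 e3 e4 - 1463/72*e1 e3 e5 - 56/3*e2 e3 e4 - 49/3*e2 e3 e5 - 70/9*e3 e4 e5
(-1/4*e4) R2 = 16/9*e1 + 4/3*e2 + e3 + 5/144*e4 + 5/9*e5 - 1/4*e1 e2 e4 - 25/48*e1 e3 e4 - 209/144*e1 e4 e5 - 1/4*e2 e3 e4 - 7/6*e2 e4 e5 - 47/48*e3 e4 e5
(-3*e5) R2 = 209/12*e1 + 14*e2 + 47/4*e3 - 20/3*e4 + 5/12*e5 - 3*e1 e2 e5 - 25/4*e1 e3 e5 + 64/3*e1 e4 e5 - 3*e2 e3 e5 + 16*e2 e4 e5 + 12*e3 e4 e5
Summing the partial products and collecting blades:
Answer: 335/24*e1 + 502/45*e2 + 749/72*e3 - 1709/240*e4 - 389/360*e5 - 121/15*e1 e2 e3 + 2899/180*e1 e2 e4 + 943/90*e1 e2 e5 - 17143/720*e1 e3 e4 - 9001/360*e1 e3 e5 + 2735/144*e1 e4 e5 - 323/12*e2 e3 e4 - 163/6*e2 e3 e5 + 347/18*e2 e4 e5 + 467/144*e3 e4 e5


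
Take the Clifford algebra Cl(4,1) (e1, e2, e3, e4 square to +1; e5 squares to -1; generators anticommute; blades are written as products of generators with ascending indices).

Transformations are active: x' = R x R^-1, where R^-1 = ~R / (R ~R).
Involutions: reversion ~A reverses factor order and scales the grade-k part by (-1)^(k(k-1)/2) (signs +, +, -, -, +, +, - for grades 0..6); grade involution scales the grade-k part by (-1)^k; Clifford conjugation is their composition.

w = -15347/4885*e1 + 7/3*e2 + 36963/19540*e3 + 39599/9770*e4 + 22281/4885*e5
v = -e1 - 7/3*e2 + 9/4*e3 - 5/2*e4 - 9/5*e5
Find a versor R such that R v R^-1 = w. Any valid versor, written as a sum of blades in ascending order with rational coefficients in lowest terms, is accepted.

Sketch: the shared square 52261/3600 makes R = v + w = -20232/4885*e1 + 20232/4885*e3 + 7587/4885*e4 + 13488/4885*e5 the natural versor; its sandwich fixes that direction, negates (v - w)/2, and sends v to w.
Answer: -20232/4885*e1 + 20232/4885*e3 + 7587/4885*e4 + 13488/4885*e5


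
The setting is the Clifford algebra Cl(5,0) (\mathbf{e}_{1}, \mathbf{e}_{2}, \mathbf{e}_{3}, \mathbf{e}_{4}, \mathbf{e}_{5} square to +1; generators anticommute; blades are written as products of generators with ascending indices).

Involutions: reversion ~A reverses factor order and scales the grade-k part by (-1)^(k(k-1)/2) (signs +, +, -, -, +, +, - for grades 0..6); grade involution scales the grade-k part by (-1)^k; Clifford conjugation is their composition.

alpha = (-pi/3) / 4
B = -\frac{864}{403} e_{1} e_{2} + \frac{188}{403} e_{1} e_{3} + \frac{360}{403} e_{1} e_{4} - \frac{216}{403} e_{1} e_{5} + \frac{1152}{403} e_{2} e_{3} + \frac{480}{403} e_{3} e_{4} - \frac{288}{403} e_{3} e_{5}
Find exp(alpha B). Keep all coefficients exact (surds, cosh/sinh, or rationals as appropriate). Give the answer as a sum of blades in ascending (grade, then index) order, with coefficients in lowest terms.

B^2 term by term: the squares give (-\frac{864}{403})^2*(e_{1} e_{2})^2 + (\frac{188}{403})^2*(e_{1} e_{3})^2 + (\frac{360}{403})^2*(e_{1} e_{4})^2 + (-\frac{216}{403})^2*(e_{1} e_{5})^2 + (\frac{1152}{403})^2*(e_{2} e_{3})^2 + (\frac{480}{403})^2*(e_{3} e_{4})^2 + (-\frac{288}{403})^2*(e_{3} e_{5})^2 = \frac{746496}{162409}*(-1) + \frac{35344}{162409}*(-1) + \frac{129600}{162409}*(-1) + \frac{46656}{162409}*(-1) + \frac{1327104}{162409}*(-1) + \frac{230400}{162409}*(-1) + \frac{82944}{162409}*(-1) = -16 (each basis 2-blade squares to minus the product of its generators' squares); cross terms between blades sharing an index anticommute and cancel; the commuting (index-disjoint) pairs give grade-4 terms 2*c*c'*(blade product), which cancel blade by blade — e_{1} e_{2} e_{3} e_{4}: -\frac{829440}{162409} + \frac{829440}{162409} = 0; e_{1} e_{2} e_{3} e_{5}: \frac{497664}{162409} - \frac{497664}{162409} = 0; e_{1} e_{3} e_{4} e_{5}: \frac{207360}{162409} - \frac{207360}{162409} = 0 — confirming B is simple. So B^2 = -16.
B^2 = -16 — a negative square means the series sums to a rotation: l = 4, alpha*l = - \frac{\pi}{3}, so exp(alpha B) = cos(- \frac{\pi}{3}) + (sin(- \frac{\pi}{3})/4)*B = \frac{1}{2} + (- \frac{\sqrt{3}}{8})*B.
Answer: \frac{1}{2} + \frac{108 \sqrt{3}}{403} e_{1} e_{2} - \frac{47 \sqrt{3}}{806} e_{1} e_{3} - \frac{45 \sqrt{3}}{403} e_{1} e_{4} + \frac{27 \sqrt{3}}{403} e_{1} e_{5} - \frac{144 \sqrt{3}}{403} e_{2} e_{3} - \frac{60 \sqrt{3}}{403} e_{3} e_{4} + \frac{36 \sqrt{3}}{403} e_{3} e_{5}


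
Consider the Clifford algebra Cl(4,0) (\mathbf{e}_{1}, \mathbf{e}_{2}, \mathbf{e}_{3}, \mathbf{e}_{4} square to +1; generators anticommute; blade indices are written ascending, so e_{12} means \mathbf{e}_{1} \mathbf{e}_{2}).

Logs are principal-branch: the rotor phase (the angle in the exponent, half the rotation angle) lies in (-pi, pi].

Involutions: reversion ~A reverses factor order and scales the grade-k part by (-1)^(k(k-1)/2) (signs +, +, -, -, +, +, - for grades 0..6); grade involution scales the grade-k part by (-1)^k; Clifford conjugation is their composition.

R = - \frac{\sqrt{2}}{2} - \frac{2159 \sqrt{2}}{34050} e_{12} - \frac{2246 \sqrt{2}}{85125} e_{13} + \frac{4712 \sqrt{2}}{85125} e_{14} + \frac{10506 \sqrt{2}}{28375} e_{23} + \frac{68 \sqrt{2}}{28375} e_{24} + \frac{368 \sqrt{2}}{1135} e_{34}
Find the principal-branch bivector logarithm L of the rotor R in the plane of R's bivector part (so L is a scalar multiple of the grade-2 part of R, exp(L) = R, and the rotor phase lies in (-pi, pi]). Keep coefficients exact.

The scalar part of R is - \frac{\sqrt{2}}{2}, and that scalar determines the rotor phase on the principal branch; recovering the unit plane as bivector-part over sine of the phase gives L = phase * plane.
Concretely: cos(phase) = - \frac{\sqrt{2}}{2} gives phase = ±\frac{3 \pi}{4}, and since phase/sin(phase) is even the sign is immaterial: L = (phase/sin(phase)) * <R>_2 = (\frac{3 \sqrt{2} \pi}{4}) * <R>_2.
Answer: - \frac{2159 \pi}{22700} e_{12} - \frac{1123 \pi}{28375} e_{13} + \frac{2356 \pi}{28375} e_{14} + \frac{15759 \pi}{28375} e_{23} + \frac{102 \pi}{28375} e_{24} + \frac{552 \pi}{1135} e_{34}


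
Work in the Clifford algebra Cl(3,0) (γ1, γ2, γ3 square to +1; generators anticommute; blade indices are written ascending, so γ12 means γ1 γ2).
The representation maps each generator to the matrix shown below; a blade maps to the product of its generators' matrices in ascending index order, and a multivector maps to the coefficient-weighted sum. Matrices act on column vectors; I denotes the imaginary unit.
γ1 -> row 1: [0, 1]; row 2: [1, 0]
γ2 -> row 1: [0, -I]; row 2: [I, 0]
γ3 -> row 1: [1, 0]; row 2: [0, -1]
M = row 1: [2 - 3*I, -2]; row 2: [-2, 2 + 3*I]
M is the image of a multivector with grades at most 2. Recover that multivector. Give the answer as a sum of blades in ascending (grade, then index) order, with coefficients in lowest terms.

Method: 1, rho(γ1), rho(γ2), rho(γ3) form a trace-orthogonal basis of the 2x2 complex matrices (tr(X Y) = 2 if X = Y, else 0), so M = m0*1 + m1*rho(γ1) + m2*rho(γ2) + m3*rho(γ3) with m0 = tr(M)/2 = 2, m1 = tr(M rho(γ1))/2 = -2, m2 = tr(M rho(γ2))/2 = 0, m3 = tr(M rho(γ3))/2 = -3*I.
Multiplying table entries, the bivector images are rho(γ12) = I*rho(γ3), rho(γ13) = -I*rho(γ2), rho(γ23) = I*rho(γ1); with real blade coefficients the real parts of m0..m3 are the coefficients of 1, γ1, γ2, γ3 and the imaginary parts give the bivectors (γ23: Im m1, γ13: -Im m2, γ12: Im m3).
Answer: 2 - 2*γ1 - 3*γ12


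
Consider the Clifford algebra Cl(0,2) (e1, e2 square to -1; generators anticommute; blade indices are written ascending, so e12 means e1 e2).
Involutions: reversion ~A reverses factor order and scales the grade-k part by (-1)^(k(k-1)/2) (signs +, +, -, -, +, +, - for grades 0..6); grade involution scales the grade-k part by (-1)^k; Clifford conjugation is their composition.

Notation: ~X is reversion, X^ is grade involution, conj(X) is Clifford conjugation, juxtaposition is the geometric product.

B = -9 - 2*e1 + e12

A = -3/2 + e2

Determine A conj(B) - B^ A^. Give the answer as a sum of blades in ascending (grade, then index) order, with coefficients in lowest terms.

first term: 27/2 - 4*e1 - 9*e2 - 1/2*e12
second term: 27/2 - 2*e1 + 9*e2 - 7/2*e12
Answer: -2*e1 - 18*e2 + 3*e12


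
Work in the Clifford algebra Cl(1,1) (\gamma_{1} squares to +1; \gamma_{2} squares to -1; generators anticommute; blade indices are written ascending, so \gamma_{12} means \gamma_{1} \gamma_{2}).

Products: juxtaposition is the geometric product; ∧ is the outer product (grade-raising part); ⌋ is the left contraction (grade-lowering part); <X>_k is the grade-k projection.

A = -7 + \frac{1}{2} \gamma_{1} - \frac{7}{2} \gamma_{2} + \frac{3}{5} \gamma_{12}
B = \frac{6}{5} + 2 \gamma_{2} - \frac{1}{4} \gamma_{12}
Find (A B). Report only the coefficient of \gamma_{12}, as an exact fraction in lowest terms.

step 1: -\frac{31}{20} + \frac{11}{40} \gamma_{1} - \frac{733}{40} \gamma_{2} + \frac{347}{100} \gamma_{12}
Answer: \frac{347}{100}


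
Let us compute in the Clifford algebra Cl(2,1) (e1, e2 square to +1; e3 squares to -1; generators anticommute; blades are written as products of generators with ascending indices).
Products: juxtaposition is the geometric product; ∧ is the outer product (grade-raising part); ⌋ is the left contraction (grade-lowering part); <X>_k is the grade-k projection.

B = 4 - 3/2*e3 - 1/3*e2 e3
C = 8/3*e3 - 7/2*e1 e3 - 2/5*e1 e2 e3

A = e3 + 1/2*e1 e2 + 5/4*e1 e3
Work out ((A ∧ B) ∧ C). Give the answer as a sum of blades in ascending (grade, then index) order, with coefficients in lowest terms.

step 1: 4*e3 + 2*e1 e2 + 5*e1 e3 - 3/4*e1 e2 e3
step 2: 16/3*e1 e2 e3
Answer: 16/3*e1 e2 e3


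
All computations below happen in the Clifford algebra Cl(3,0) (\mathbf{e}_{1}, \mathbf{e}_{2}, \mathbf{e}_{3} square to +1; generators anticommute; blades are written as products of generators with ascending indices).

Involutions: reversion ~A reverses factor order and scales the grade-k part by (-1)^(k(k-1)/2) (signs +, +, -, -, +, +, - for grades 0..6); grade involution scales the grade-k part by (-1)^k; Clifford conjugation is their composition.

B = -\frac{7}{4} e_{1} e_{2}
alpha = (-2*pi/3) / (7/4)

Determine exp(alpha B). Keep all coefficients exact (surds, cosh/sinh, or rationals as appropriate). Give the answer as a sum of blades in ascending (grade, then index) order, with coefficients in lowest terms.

B^2 = (-\frac{7}{4})^2*(e_{1} e_{2})^2 = \frac{49}{16}*(-1) = -\frac{49}{16} (a basis 2-blade squares to minus the product of its generators' squares).
B^2 = -\frac{49}{16} — the negative square puts this in the circular regime; l = \frac{7}{4}, alpha*l = - \frac{2 \pi}{3}, so exp(alpha B) = cos(- \frac{2 \pi}{3}) + (sin(- \frac{2 \pi}{3})/(\frac{7}{4}))*B = - \frac{1}{2} + (- \frac{2 \sqrt{3}}{7})*B.
Answer: - \frac{1}{2} + \frac{\sqrt{3}}{2} e_{1} e_{2}


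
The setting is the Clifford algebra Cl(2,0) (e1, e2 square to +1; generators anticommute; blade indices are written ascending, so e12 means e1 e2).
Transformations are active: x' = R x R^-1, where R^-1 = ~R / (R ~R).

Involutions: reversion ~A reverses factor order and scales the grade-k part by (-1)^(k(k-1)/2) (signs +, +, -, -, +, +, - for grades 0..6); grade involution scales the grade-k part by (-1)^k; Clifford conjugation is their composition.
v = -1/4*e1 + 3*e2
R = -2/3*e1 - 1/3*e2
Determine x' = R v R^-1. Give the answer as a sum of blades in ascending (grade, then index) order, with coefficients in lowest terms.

~R = -2/3*e1 - 1/3*e2, and R ~R = 5/9, so R^-1 = ~R / (5/9).
R v = -5/6 - 25/12*e12
Answer: 9/4*e1 - 2*e2


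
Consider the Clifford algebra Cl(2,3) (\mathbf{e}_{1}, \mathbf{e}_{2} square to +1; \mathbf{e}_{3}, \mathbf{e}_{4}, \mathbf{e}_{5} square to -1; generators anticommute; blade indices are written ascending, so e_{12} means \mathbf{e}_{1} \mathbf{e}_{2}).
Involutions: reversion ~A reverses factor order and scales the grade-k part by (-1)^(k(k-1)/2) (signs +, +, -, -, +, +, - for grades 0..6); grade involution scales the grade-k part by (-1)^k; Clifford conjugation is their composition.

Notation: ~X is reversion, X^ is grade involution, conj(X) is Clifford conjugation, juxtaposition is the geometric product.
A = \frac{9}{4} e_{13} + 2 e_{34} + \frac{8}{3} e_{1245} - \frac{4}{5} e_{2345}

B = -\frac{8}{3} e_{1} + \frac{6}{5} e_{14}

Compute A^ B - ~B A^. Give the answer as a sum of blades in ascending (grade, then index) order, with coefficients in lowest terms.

first term: 6 e_{3} - \frac{12}{5} e_{13} - \frac{16}{5} e_{25} - \frac{27}{10} e_{34} - \frac{16}{3} e_{134} + \frac{64}{9} e_{245} - \frac{24}{25} e_{1235} + \frac{32}{15} e_{12345}
second term: -6 e_{3} - \frac{12}{5} e_{13} + \frac{16}{5} e_{25} - \frac{27}{10} e_{34} - \frac{16}{3} e_{134} - \frac{64}{9} e_{245} - \frac{24}{25} e_{1235} + \frac{32}{15} e_{12345}
Answer: 12 e_{3} - \frac{32}{5} e_{25} + \frac{128}{9} e_{245}


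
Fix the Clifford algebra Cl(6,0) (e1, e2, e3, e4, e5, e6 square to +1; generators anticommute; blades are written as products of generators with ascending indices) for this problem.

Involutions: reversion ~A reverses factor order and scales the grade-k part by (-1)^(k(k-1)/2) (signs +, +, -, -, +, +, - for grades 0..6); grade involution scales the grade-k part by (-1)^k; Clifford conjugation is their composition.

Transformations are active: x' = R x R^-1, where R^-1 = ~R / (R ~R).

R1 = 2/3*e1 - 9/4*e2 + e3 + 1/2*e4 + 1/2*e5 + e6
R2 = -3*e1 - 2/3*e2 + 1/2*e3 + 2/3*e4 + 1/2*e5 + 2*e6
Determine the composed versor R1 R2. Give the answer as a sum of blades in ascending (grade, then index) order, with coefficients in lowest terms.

Distribute over the terms of R1 (each basis-blade product reordered to ascending indices, repeated generators contracted through their squares):
(2/3*e1) R2 = -2 - 4/9*e1 e2 + 1/3*e1 e3 + 4/9*e1 e4 + 1/3*e1 e5 + 4/3*e1 e6
(-9/4*e2) R2 = 3/2 - 27/4*e1 e2 - 9/8*e2 e3 - 3/2*e2 e4 - 9/8*e2 e5 - 9/2*e2 e6
(e3) R2 = 1/2 + 3*e1 e3 + 2/3*e2 e3 + 2/3*e3 e4 + 1/2*e3 e5 + 2*e3 e6
(1/2*e4) R2 = 1/3 + 3/2*e1 e4 + 1/3*e2 e4 - 1/4*e3 e4 + 1/4*e4 e5 + e4 e6
(1/2*e5) R2 = 1/4 + 3/2*e1 e5 + 1/3*e2 e5 - 1/4*e3 e5 - 1/3*e4 e5 + e5 e6
(e6) R2 = 2 + 3*e1 e6 + 2/3*e2 e6 - 1/2*e3 e6 - 2/3*e4 e6 - 1/2*e5 e6
Summing the partial products and collecting blades:
Answer: 31/12 - 259/36*e1 e2 + 10/3*e1 e3 + 35/18*e1 e4 + 11/6*e1 e5 + 13/3*e1 e6 - 11/24*e2 e3 - 7/6*e2 e4 - 19/24*e2 e5 - 23/6*e2 e6 + 5/12*e3 e4 + 1/4*e3 e5 + 3/2*e3 e6 - 1/12*e4 e5 + 1/3*e4 e6 + 1/2*e5 e6


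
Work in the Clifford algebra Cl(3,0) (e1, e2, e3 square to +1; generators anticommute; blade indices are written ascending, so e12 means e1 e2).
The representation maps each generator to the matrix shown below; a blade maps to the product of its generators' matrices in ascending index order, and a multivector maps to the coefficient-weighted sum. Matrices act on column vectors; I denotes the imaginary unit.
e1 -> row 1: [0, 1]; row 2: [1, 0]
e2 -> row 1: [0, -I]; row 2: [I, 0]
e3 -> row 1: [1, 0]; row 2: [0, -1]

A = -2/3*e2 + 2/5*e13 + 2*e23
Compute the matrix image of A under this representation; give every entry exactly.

Bivector images (products of the table entries): rho(e13) = rho(e1)rho(e3) = row 1: [0, -1]; row 2: [1, 0]; rho(e23) = rho(e2)rho(e3) = row 1: [0, I]; row 2: [I, 0].
M = (-2/3)*rho(e2) + (2/5)*rho(e13) + (2)*rho(e23), summed entrywise:
Answer: row 1: [0, -2/5 + 8*I/3]; row 2: [2/5 + 4*I/3, 0]


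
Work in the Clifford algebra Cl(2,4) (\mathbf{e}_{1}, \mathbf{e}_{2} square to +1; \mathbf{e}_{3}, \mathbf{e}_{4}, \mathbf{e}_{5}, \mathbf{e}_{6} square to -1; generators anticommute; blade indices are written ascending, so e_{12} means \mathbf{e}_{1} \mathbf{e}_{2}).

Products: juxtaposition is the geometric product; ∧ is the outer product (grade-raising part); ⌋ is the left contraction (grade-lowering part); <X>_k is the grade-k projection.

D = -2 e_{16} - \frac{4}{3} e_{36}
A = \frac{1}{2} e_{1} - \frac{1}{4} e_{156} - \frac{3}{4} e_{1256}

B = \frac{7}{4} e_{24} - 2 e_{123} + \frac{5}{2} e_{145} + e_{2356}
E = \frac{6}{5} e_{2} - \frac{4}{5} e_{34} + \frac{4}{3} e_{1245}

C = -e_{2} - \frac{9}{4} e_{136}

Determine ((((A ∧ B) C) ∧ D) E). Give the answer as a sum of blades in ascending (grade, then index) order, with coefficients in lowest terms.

step 1: \frac{7}{8} e_{124} + \frac{1}{2} e_{12356} - \frac{7}{16} e_{12456}
step 2: \frac{7}{8} e_{14} - \frac{9}{8} e_{25} + \frac{1}{2} e_{1356} - \frac{7}{16} e_{1456} + \frac{63}{64} e_{2345} + \frac{63}{32} e_{2346}
step 3: \frac{9}{4} e_{1256} + \frac{7}{6} e_{1346} - \frac{3}{2} e_{2356} - \frac{63}{32} e_{123456}
step 4: \frac{14}{15} e_{16} - \frac{21}{8} e_{36} - 3 e_{46} + \frac{27}{10} e_{156} + \frac{9}{5} e_{356} - \frac{63}{40} e_{1256} + 2 e_{1346} - \frac{14}{9} e_{2356} - \frac{6}{5} e_{2456} - \frac{7}{5} e_{12346} - \frac{189}{80} e_{13456} - \frac{9}{5} e_{123456}
Answer: \frac{14}{15} e_{16} - \frac{21}{8} e_{36} - 3 e_{46} + \frac{27}{10} e_{156} + \frac{9}{5} e_{356} - \frac{63}{40} e_{1256} + 2 e_{1346} - \frac{14}{9} e_{2356} - \frac{6}{5} e_{2456} - \frac{7}{5} e_{12346} - \frac{189}{80} e_{13456} - \frac{9}{5} e_{123456}


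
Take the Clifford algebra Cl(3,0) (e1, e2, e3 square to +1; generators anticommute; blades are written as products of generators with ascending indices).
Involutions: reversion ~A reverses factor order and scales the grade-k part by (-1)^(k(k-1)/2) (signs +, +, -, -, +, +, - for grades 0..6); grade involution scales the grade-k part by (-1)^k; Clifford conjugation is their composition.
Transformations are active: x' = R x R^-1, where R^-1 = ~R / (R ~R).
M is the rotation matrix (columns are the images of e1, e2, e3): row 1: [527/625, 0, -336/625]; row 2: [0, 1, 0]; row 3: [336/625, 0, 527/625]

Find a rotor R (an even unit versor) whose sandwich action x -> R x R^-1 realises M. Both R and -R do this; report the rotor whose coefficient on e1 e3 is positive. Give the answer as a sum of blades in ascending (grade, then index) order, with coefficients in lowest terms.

Method: write R = a + b12*e1 e2 + b13*e1 e3 + b23*e2 e3 with a^2 + b12^2 + b13^2 + b23^2 = 1 (so R^-1 = ~R). Expanding the columns R e_j ~R gives tr M = 4a^2 - 1 and, from the antisymmetric part, M21 - M12 = -4a*b12, M13 - M31 = 4a*b13, M32 - M23 = -4a*b23.
Here tr M = 1679/625, so a^2 = (1 + tr M)/4 = 576/625 and a = ±24/25. Taking a = 24/25: M21 - M12 = 0, M13 - M31 = -672/625, M32 - M23 = 0, giving b12 = 0, b13 = -7/25, b23 = 0, i.e. R = 24/25 - 7/25*e1 e3.
Its e1 e3 coefficient is negative, so report the other preimage -R.
Answer: -24/25 + 7/25*e1 e3. Why the constraint matters: R and -R act identically through the sandwich — M has trace 1679/625 either way — so only the sign condition on e1 e3 picks one of the two preimages.


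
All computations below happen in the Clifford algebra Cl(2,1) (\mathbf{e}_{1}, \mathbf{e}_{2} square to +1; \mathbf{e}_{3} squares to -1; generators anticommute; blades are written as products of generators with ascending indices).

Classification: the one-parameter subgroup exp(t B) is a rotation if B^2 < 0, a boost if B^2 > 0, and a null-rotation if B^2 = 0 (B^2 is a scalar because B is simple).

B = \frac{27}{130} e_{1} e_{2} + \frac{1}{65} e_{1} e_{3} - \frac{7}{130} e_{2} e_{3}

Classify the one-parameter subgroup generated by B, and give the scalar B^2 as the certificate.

B^2 term by term: the squares give (\frac{27}{130})^2*(e_{1} e_{2})^2 + (\frac{1}{65})^2*(e_{1} e_{3})^2 + (-\frac{7}{130})^2*(e_{2} e_{3})^2 = \frac{729}{16900}*(-1) + \frac{1}{4225}*(+1) + \frac{49}{16900}*(+1) = -\frac{1}{25} (each basis 2-blade squares to minus the product of its generators' squares); cross terms between blades sharing an index anticommute and cancel. So B^2 = -\frac{1}{25}.
Answer: rotation, certificate B^2 = -\frac{1}{25}. Note: conjugating B changes its blade decomposition but never the scalar B^2 = -\frac{1}{25}, whose sign settles the classification.


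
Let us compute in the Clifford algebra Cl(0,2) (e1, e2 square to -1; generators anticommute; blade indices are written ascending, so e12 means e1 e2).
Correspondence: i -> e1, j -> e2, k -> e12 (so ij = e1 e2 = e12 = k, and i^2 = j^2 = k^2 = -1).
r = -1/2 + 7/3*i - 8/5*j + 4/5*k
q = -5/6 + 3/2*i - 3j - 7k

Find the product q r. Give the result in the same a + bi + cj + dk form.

In blades: q = -5/6 + 3/2*e1 - 3*e2 - 7*e12, r = -1/2 + 7/3*e1 - 8/5*e2 + 4/5*e12.
Distribute q over r term by term (generator squares from the signature, products reordered to ascending indices): (-5/6)*r = 5/12 - 35/18*e1 + 4/3*e2 - 2/3*e12; (3/2*e1)*r = -7/2 - 3/4*e1 - 6/5*e2 - 12/5*e12; (-3*e2)*r = -24/5 - 12/5*e1 + 3/2*e2 + 7*e12; (-7*e12)*r = 28/5 - 56/5*e1 - 49/3*e2 + 7/2*e12.
Sum: -137/60 - 2933/180*e1 - 147/10*e2 + 223/30*e12; translating back through the correspondence:
Answer: -137/60 - 2933/180*i - 147/10*j + 223/30*k


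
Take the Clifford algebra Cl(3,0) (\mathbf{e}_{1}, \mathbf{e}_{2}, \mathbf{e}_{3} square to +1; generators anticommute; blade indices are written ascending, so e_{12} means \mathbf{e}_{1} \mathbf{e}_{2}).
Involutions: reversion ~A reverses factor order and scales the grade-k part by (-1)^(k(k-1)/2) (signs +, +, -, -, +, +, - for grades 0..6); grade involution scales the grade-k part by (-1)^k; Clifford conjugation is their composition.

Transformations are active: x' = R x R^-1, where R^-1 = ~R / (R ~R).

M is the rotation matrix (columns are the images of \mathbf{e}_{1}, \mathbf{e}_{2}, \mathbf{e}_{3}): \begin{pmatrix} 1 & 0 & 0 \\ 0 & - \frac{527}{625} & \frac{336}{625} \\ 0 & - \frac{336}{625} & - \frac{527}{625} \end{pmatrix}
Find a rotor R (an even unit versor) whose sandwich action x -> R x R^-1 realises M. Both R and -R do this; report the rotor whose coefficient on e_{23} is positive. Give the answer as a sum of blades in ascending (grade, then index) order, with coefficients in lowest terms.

Method: write R = a + b12*e_{12} + b13*e_{13} + b23*e_{23} with a^2 + b12^2 + b13^2 + b23^2 = 1 (so R^-1 = ~R). Expanding the columns R e_j ~R gives tr M = 4a^2 - 1 and, from the antisymmetric part, M21 - M12 = -4a*b12, M13 - M31 = 4a*b13, M32 - M23 = -4a*b23.
Here tr M = -\frac{429}{625}, so a^2 = (1 + tr M)/4 = \frac{49}{625} and a = ±\frac{7}{25}. Taking a = \frac{7}{25}: M21 - M12 = 0, M13 - M31 = 0, M32 - M23 = -\frac{672}{625}, giving b12 = 0, b13 = 0, b23 = \frac{24}{25}, i.e. R = \frac{7}{25} + \frac{24}{25} e_{23}.
Its e_{23} coefficient is already positive.
Answer: \frac{7}{25} + \frac{24}{25} e_{23}. Note: both R and -R realise this M (trace -\frac{429}{625}); the covering map identifies them, and the e_{23}-coefficient sign is the tie-breaker.
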